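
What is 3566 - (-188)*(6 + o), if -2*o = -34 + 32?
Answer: 4882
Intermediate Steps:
o = 1 (o = -(-34 + 32)/2 = -½*(-2) = 1)
3566 - (-188)*(6 + o) = 3566 - (-188)*(6 + 1) = 3566 - (-188)*7 = 3566 - 1*(-1316) = 3566 + 1316 = 4882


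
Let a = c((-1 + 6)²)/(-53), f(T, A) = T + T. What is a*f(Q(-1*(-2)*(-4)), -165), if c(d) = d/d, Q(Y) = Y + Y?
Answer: 32/53 ≈ 0.60377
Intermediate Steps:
Q(Y) = 2*Y
f(T, A) = 2*T
c(d) = 1
a = -1/53 (a = 1/(-53) = 1*(-1/53) = -1/53 ≈ -0.018868)
a*f(Q(-1*(-2)*(-4)), -165) = -2*2*(-1*(-2)*(-4))/53 = -2*2*(2*(-4))/53 = -2*2*(-8)/53 = -2*(-16)/53 = -1/53*(-32) = 32/53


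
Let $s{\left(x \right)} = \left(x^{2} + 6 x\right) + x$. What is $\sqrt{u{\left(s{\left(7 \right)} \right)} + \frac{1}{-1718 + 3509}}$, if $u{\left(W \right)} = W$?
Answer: $\frac{\sqrt{34928281}}{597} \approx 9.8995$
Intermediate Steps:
$s{\left(x \right)} = x^{2} + 7 x$
$\sqrt{u{\left(s{\left(7 \right)} \right)} + \frac{1}{-1718 + 3509}} = \sqrt{7 \left(7 + 7\right) + \frac{1}{-1718 + 3509}} = \sqrt{7 \cdot 14 + \frac{1}{1791}} = \sqrt{98 + \frac{1}{1791}} = \sqrt{\frac{175519}{1791}} = \frac{\sqrt{34928281}}{597}$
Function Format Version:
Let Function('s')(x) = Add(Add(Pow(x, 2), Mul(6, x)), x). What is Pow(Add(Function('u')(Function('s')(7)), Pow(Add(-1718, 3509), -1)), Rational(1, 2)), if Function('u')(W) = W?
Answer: Mul(Rational(1, 597), Pow(34928281, Rational(1, 2))) ≈ 9.8995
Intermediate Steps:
Function('s')(x) = Add(Pow(x, 2), Mul(7, x))
Pow(Add(Function('u')(Function('s')(7)), Pow(Add(-1718, 3509), -1)), Rational(1, 2)) = Pow(Add(Mul(7, Add(7, 7)), Pow(Add(-1718, 3509), -1)), Rational(1, 2)) = Pow(Add(Mul(7, 14), Pow(1791, -1)), Rational(1, 2)) = Pow(Add(98, Rational(1, 1791)), Rational(1, 2)) = Pow(Rational(175519, 1791), Rational(1, 2)) = Mul(Rational(1, 597), Pow(34928281, Rational(1, 2)))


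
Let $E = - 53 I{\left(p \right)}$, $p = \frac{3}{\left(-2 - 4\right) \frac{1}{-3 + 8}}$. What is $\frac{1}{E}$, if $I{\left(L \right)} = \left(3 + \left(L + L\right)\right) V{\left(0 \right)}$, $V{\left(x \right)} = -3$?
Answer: $- \frac{1}{318} \approx -0.0031447$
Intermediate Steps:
$p = - \frac{5}{2}$ ($p = \frac{3}{\left(-6\right) \frac{1}{5}} = \frac{3}{- \frac{6}{5}} = 3 \left(- \frac{5}{6}\right) = - \frac{5}{2} \approx -2.5$)
$I{\left(L \right)} = -9 - 6 L$ ($I{\left(L \right)} = \left(3 + \left(L + L\right)\right) \left(-3\right) = \left(3 + 2 L\right) \left(-3\right) = -9 - 6 L$)
$E = -318$ ($E = - 53 \left(-9 - -15\right) = - 53 \left(-9 + 15\right) = \left(-53\right) 6 = -318$)
$\frac{1}{E} = \frac{1}{-318} = - \frac{1}{318}$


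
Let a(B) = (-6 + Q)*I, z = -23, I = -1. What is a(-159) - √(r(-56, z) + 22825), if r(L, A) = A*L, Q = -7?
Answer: 13 - √24113 ≈ -142.28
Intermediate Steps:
a(B) = 13 (a(B) = (-6 - 7)*(-1) = -13*(-1) = 13)
a(-159) - √(r(-56, z) + 22825) = 13 - √(-23*(-56) + 22825) = 13 - √(1288 + 22825) = 13 - √24113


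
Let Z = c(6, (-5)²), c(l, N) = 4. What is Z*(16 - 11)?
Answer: 20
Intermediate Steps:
Z = 4
Z*(16 - 11) = 4*(16 - 11) = 4*5 = 20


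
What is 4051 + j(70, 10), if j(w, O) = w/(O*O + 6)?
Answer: 214738/53 ≈ 4051.7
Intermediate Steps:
j(w, O) = w/(6 + O²) (j(w, O) = w/(O² + 6) = w/(6 + O²))
4051 + j(70, 10) = 4051 + 70/(6 + 10²) = 4051 + 70/(6 + 100) = 4051 + 70/106 = 4051 + 70*(1/106) = 4051 + 35/53 = 214738/53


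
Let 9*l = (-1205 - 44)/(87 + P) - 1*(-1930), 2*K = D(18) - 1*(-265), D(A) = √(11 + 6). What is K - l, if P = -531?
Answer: -328699/3996 + √17/2 ≈ -80.195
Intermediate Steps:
D(A) = √17
K = 265/2 + √17/2 (K = (√17 - 1*(-265))/2 = (√17 + 265)/2 = (265 + √17)/2 = 265/2 + √17/2 ≈ 134.56)
l = 858169/3996 (l = ((-1205 - 44)/(87 - 531) - 1*(-1930))/9 = (-1249/(-444) + 1930)/9 = (-1249*(-1/444) + 1930)/9 = (1249/444 + 1930)/9 = (⅑)*(858169/444) = 858169/3996 ≈ 214.76)
K - l = (265/2 + √17/2) - 1*858169/3996 = (265/2 + √17/2) - 858169/3996 = -328699/3996 + √17/2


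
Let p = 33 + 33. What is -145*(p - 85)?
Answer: 2755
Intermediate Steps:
p = 66
-145*(p - 85) = -145*(66 - 85) = -145*(-19) = 2755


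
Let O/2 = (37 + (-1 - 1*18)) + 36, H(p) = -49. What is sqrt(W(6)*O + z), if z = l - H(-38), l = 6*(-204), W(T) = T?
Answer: I*sqrt(527) ≈ 22.956*I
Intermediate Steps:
l = -1224
O = 108 (O = 2*((37 + (-1 - 1*18)) + 36) = 2*((37 + (-1 - 18)) + 36) = 2*((37 - 19) + 36) = 2*(18 + 36) = 2*54 = 108)
z = -1175 (z = -1224 - 1*(-49) = -1224 + 49 = -1175)
sqrt(W(6)*O + z) = sqrt(6*108 - 1175) = sqrt(648 - 1175) = sqrt(-527) = I*sqrt(527)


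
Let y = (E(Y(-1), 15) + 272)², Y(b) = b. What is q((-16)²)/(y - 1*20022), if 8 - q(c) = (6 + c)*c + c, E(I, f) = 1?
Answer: -22440/18169 ≈ -1.2351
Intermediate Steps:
y = 74529 (y = (1 + 272)² = 273² = 74529)
q(c) = 8 - c - c*(6 + c) (q(c) = 8 - ((6 + c)*c + c) = 8 - (c*(6 + c) + c) = 8 - (c + c*(6 + c)) = 8 + (-c - c*(6 + c)) = 8 - c - c*(6 + c))
q((-16)²)/(y - 1*20022) = (8 - ((-16)²)² - 7*(-16)²)/(74529 - 1*20022) = (8 - 1*256² - 7*256)/(74529 - 20022) = (8 - 1*65536 - 1792)/54507 = (8 - 65536 - 1792)*(1/54507) = -67320*1/54507 = -22440/18169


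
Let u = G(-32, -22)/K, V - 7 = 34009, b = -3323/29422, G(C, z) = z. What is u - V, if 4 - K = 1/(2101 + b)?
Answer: -4205393851481/123609887 ≈ -34022.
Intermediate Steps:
b = -3323/29422 (b = -3323*1/29422 = -3323/29422 ≈ -0.11294)
V = 34016 (V = 7 + 34009 = 34016)
K = 247219774/61812299 (K = 4 - 1/(2101 - 3323/29422) = 4 - 1/61812299/29422 = 4 - 1*29422/61812299 = 4 - 29422/61812299 = 247219774/61812299 ≈ 3.9995)
u = -679935289/123609887 (u = -22/247219774/61812299 = -22*61812299/247219774 = -679935289/123609887 ≈ -5.5007)
u - V = -679935289/123609887 - 1*34016 = -679935289/123609887 - 34016 = -4205393851481/123609887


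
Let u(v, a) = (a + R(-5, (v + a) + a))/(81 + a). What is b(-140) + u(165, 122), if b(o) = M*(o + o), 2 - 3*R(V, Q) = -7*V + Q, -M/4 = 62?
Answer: 42288884/609 ≈ 69440.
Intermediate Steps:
M = -248 (M = -4*62 = -248)
R(V, Q) = ⅔ - Q/3 + 7*V/3 (R(V, Q) = ⅔ - (-7*V + Q)/3 = ⅔ - (Q - 7*V)/3 = ⅔ + (-Q/3 + 7*V/3) = ⅔ - Q/3 + 7*V/3)
u(v, a) = (-11 - v/3 + a/3)/(81 + a) (u(v, a) = (a + (⅔ - ((v + a) + a)/3 + (7/3)*(-5)))/(81 + a) = (a + (⅔ - ((a + v) + a)/3 - 35/3))/(81 + a) = (a + (⅔ - (v + 2*a)/3 - 35/3))/(81 + a) = (a + (⅔ + (-2*a/3 - v/3) - 35/3))/(81 + a) = (a + (-11 - 2*a/3 - v/3))/(81 + a) = (-11 - v/3 + a/3)/(81 + a))
b(o) = -496*o (b(o) = -248*(o + o) = -496*o)
b(-140) + u(165, 122) = -496*(-140) + (-33 + 122 - 1*165)/(3*(81 + 122)) = 69440 + (⅓)*(-33 + 122 - 165)/203 = 69440 + (⅓)*(1/203)*(-76) = 69440 - 76/609 = 42288884/609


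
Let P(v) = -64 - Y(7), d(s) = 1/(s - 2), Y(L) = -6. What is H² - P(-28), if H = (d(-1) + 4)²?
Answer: 19339/81 ≈ 238.75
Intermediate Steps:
d(s) = 1/(-2 + s)
H = 121/9 (H = (1/(-2 - 1) + 4)² = (1/(-3) + 4)² = (-⅓ + 4)² = (11/3)² = 121/9 ≈ 13.444)
P(v) = -58 (P(v) = -64 - 1*(-6) = -64 + 6 = -58)
H² - P(-28) = (121/9)² - 1*(-58) = 14641/81 + 58 = 19339/81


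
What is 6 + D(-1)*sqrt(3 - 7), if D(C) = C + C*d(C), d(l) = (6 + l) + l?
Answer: 6 - 10*I ≈ 6.0 - 10.0*I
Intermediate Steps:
d(l) = 6 + 2*l
D(C) = C + C*(6 + 2*C)
6 + D(-1)*sqrt(3 - 7) = 6 + (-(7 + 2*(-1)))*sqrt(3 - 7) = 6 + (-(7 - 2))*sqrt(-4) = 6 + (-1*5)*(2*I) = 6 - 10*I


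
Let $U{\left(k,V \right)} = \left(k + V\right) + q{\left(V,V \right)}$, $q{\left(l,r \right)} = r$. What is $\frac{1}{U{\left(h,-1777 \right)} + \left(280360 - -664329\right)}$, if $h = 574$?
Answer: $\frac{1}{941709} \approx 1.0619 \cdot 10^{-6}$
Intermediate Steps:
$U{\left(k,V \right)} = k + 2 V$ ($U{\left(k,V \right)} = \left(k + V\right) + V = \left(V + k\right) + V = k + 2 V$)
$\frac{1}{U{\left(h,-1777 \right)} + \left(280360 - -664329\right)} = \frac{1}{\left(574 + 2 \left(-1777\right)\right) + \left(280360 - -664329\right)} = \frac{1}{\left(574 - 3554\right) + \left(280360 + 664329\right)} = \frac{1}{-2980 + 944689} = \frac{1}{941709}$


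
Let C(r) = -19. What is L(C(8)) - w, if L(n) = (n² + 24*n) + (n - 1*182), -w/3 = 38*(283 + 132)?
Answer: 47014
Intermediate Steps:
w = -47310 (w = -114*(283 + 132) = -114*415 = -3*15770 = -47310)
L(n) = -182 + n² + 25*n (L(n) = (n² + 24*n) + (n - 182) = (n² + 24*n) + (-182 + n) = -182 + n² + 25*n)
L(C(8)) - w = (-182 + (-19)² + 25*(-19)) - 1*(-47310) = (-182 + 361 - 475) + 47310 = -296 + 47310 = 47014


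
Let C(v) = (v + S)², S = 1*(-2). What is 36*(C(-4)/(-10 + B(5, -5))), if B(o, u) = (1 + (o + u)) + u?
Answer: -648/7 ≈ -92.571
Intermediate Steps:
B(o, u) = 1 + o + 2*u (B(o, u) = (1 + o + u) + u = 1 + o + 2*u)
S = -2
C(v) = (-2 + v)² (C(v) = (v - 2)² = (-2 + v)²)
36*(C(-4)/(-10 + B(5, -5))) = 36*((-2 - 4)²/(-10 + (1 + 5 + 2*(-5)))) = 36*((-6)²/(-10 + (1 + 5 - 10))) = 36*(36/(-10 - 4)) = 36*(36/(-14)) = 36*(-1/14*36) = 36*(-18/7) = -648/7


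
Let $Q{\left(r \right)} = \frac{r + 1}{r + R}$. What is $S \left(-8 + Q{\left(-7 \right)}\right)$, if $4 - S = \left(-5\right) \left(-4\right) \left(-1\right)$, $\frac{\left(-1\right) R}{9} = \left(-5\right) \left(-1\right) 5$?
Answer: $- \frac{5550}{29} \approx -191.38$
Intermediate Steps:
$R = -225$ ($R = - 9 \left(-5\right) \left(-1\right) 5 = - 9 \cdot 5 \cdot 5 = \left(-9\right) 25 = -225$)
$S = 24$ ($S = 4 - \left(-5\right) \left(-4\right) \left(-1\right) = 4 - 20 \left(-1\right) = 4 - -20 = 4 + 20 = 24$)
$Q{\left(r \right)} = \frac{1 + r}{-225 + r}$ ($Q{\left(r \right)} = \frac{r + 1}{r - 225} = \frac{1 + r}{-225 + r}$)
$S \left(-8 + Q{\left(-7 \right)}\right) = 24 \left(-8 + \frac{1 - 7}{-225 - 7}\right) = 24 \left(-8 + \frac{1}{-232} \left(-6\right)\right) = 24 \left(-8 - - \frac{3}{116}\right) = 24 \left(-8 + \frac{3}{116}\right) = 24 \left(- \frac{925}{116}\right) = - \frac{5550}{29}$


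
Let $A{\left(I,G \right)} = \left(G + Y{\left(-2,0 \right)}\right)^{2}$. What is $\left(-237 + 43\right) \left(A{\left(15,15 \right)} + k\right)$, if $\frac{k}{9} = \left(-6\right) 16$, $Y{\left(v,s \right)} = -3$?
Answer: $139680$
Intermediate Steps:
$A{\left(I,G \right)} = \left(-3 + G\right)^{2}$ ($A{\left(I,G \right)} = \left(G - 3\right)^{2} = \left(-3 + G\right)^{2}$)
$k = -864$ ($k = 9 \left(\left(-6\right) 16\right) = 9 \left(-96\right) = -864$)
$\left(-237 + 43\right) \left(A{\left(15,15 \right)} + k\right) = \left(-237 + 43\right) \left(\left(-3 + 15\right)^{2} - 864\right) = - 194 \left(12^{2} - 864\right) = - 194 \left(144 - 864\right) = \left(-194\right) \left(-720\right) = 139680$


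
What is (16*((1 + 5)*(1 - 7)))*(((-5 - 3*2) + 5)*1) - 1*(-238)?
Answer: 3694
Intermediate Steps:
(16*((1 + 5)*(1 - 7)))*(((-5 - 3*2) + 5)*1) - 1*(-238) = (16*(6*(-6)))*(((-5 - 6) + 5)*1) + 238 = (16*(-36))*((-11 + 5)*1) + 238 = -(-3456) + 238 = -576*(-6) + 238 = 3456 + 238 = 3694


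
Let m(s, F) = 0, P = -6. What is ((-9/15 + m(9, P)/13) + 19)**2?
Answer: 8464/25 ≈ 338.56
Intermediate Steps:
((-9/15 + m(9, P)/13) + 19)**2 = ((-9/15 + 0/13) + 19)**2 = ((-9*1/15 + 0*(1/13)) + 19)**2 = ((-3/5 + 0) + 19)**2 = (-3/5 + 19)**2 = (92/5)**2 = 8464/25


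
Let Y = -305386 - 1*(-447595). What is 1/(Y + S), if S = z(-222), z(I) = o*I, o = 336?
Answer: 1/67617 ≈ 1.4789e-5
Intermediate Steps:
z(I) = 336*I
Y = 142209 (Y = -305386 + 447595 = 142209)
S = -74592 (S = 336*(-222) = -74592)
1/(Y + S) = 1/(142209 - 74592) = 1/67617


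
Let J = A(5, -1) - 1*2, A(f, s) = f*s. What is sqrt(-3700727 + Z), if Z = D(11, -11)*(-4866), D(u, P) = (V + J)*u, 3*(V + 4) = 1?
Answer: I*sqrt(3129783) ≈ 1769.1*I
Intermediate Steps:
V = -11/3 (V = -4 + (1/3)*1 = -4 + 1/3 = -11/3 ≈ -3.6667)
J = -7 (J = 5*(-1) - 1*2 = -5 - 2 = -7)
D(u, P) = -32*u/3 (D(u, P) = (-11/3 - 7)*u = -32*u/3)
Z = 570944 (Z = -32/3*11*(-4866) = -352/3*(-4866) = 570944)
sqrt(-3700727 + Z) = sqrt(-3700727 + 570944) = sqrt(-3129783) = I*sqrt(3129783)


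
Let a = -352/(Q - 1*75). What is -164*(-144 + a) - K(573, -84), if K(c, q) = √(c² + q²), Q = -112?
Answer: 396224/17 - 3*√37265 ≈ 22728.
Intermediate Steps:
a = 32/17 (a = -352/(-112 - 1*75) = -352/(-112 - 75) = -352/(-187) = -352*(-1/187) = 32/17 ≈ 1.8824)
-164*(-144 + a) - K(573, -84) = -164*(-144 + 32/17) - √(573² + (-84)²) = -164*(-2416/17) - √(328329 + 7056) = 396224/17 - √335385 = 396224/17 - 3*√37265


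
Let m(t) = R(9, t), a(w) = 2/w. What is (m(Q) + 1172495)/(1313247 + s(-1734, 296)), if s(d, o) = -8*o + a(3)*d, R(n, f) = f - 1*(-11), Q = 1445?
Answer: 1173951/1309723 ≈ 0.89634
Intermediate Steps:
R(n, f) = 11 + f (R(n, f) = f + 11 = 11 + f)
m(t) = 11 + t
s(d, o) = -8*o + 2*d/3 (s(d, o) = -8*o + (2/3)*d = -8*o + (2*(⅓))*d = -8*o + 2*d/3)
(m(Q) + 1172495)/(1313247 + s(-1734, 296)) = ((11 + 1445) + 1172495)/(1313247 + (-8*296 + (⅔)*(-1734))) = (1456 + 1172495)/(1313247 + (-2368 - 1156)) = 1173951/(1313247 - 3524) = 1173951/1309723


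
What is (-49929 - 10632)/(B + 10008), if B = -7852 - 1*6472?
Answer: 60561/4316 ≈ 14.032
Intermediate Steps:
B = -14324 (B = -7852 - 6472 = -14324)
(-49929 - 10632)/(B + 10008) = (-49929 - 10632)/(-14324 + 10008) = -60561/(-4316) = -60561*(-1/4316) = 60561/4316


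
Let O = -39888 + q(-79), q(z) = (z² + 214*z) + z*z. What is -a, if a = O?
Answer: 44312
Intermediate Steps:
q(z) = 2*z² + 214*z (q(z) = (z² + 214*z) + z² = 2*z² + 214*z)
O = -44312 (O = -39888 + 2*(-79)*(107 - 79) = -39888 + 2*(-79)*28 = -39888 - 4424 = -44312)
a = -44312
-a = -1*(-44312) = 44312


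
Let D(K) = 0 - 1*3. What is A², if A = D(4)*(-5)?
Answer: 225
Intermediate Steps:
D(K) = -3 (D(K) = 0 - 3 = -3)
A = 15 (A = -3*(-5) = 15)
A² = 15² = 225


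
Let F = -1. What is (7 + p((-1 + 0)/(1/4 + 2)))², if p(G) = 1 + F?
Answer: 49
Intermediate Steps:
p(G) = 0 (p(G) = 1 - 1 = 0)
(7 + p((-1 + 0)/(1/4 + 2)))² = (7 + 0)² = 7² = 49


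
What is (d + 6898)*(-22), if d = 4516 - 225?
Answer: -246158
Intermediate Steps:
d = 4291
(d + 6898)*(-22) = (4291 + 6898)*(-22) = 11189*(-22) = -246158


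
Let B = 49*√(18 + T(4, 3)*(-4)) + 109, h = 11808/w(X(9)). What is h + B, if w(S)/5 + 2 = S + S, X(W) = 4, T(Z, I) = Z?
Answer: 2513/5 + 49*√2 ≈ 571.90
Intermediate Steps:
w(S) = -10 + 10*S (w(S) = -10 + 5*(S + S) = -10 + 5*(2*S) = -10 + 10*S)
h = 1968/5 (h = 11808/(-10 + 10*4) = 11808/(-10 + 40) = 11808/30 = 11808*(1/30) = 1968/5 ≈ 393.60)
B = 109 + 49*√2 (B = 49*√(18 + 4*(-4)) + 109 = 49*√(18 - 16) + 109 = 49*√2 + 109 = 109 + 49*√2 ≈ 178.30)
h + B = 1968/5 + (109 + 49*√2) = 2513/5 + 49*√2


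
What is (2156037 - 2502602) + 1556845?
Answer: 1210280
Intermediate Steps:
(2156037 - 2502602) + 1556845 = -346565 + 1556845 = 1210280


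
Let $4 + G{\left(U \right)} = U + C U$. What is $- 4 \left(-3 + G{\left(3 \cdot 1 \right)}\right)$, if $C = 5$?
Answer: $-44$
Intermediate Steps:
$G{\left(U \right)} = -4 + 6 U$ ($G{\left(U \right)} = -4 + \left(U + 5 U\right) = -4 + 6 U$)
$- 4 \left(-3 + G{\left(3 \cdot 1 \right)}\right) = - 4 \left(-3 - \left(4 - 6 \cdot 3 \cdot 1\right)\right) = - 4 \left(-3 + \left(-4 + 6 \cdot 3\right)\right) = - 4 \left(-3 + \left(-4 + 18\right)\right) = - 4 \left(-3 + 14\right) = \left(-4\right) 11 = -44$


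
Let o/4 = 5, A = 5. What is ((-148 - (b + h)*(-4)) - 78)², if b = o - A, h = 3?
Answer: 23716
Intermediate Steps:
o = 20 (o = 4*5 = 20)
b = 15 (b = 20 - 1*5 = 20 - 5 = 15)
((-148 - (b + h)*(-4)) - 78)² = ((-148 - (15 + 3)*(-4)) - 78)² = ((-148 - 18*(-4)) - 78)² = ((-148 - 1*(-72)) - 78)² = ((-148 + 72) - 78)² = (-76 - 78)² = (-154)² = 23716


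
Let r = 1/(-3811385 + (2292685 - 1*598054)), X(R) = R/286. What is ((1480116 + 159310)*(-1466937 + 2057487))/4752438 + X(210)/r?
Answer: -152970935480260/113266439 ≈ -1.3505e+6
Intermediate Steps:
X(R) = R/286 (X(R) = R*(1/286) = R/286)
r = -1/2116754 (r = 1/(-3811385 + (2292685 - 598054)) = 1/(-3811385 + 1694631) = 1/(-2116754) = -1/2116754 ≈ -4.7242e-7)
((1480116 + 159310)*(-1466937 + 2057487))/4752438 + X(210)/r = ((1480116 + 159310)*(-1466937 + 2057487))/4752438 + ((1/286)*210)/(-1/2116754) = (1639426*590550)*(1/4752438) + (105/143)*(-2116754) = 968163024300*(1/4752438) - 222259170/143 = 161360504050/792073 - 222259170/143 = -152970935480260/113266439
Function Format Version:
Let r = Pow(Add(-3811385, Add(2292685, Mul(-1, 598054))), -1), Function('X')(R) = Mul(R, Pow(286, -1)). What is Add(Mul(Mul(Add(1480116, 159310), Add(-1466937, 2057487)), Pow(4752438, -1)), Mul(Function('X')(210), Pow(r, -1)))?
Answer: Rational(-152970935480260, 113266439) ≈ -1.3505e+6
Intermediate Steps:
Function('X')(R) = Mul(Rational(1, 286), R) (Function('X')(R) = Mul(R, Rational(1, 286)) = Mul(Rational(1, 286), R))
r = Rational(-1, 2116754) (r = Pow(Add(-3811385, Add(2292685, -598054)), -1) = Pow(Add(-3811385, 1694631), -1) = Pow(-2116754, -1) = Rational(-1, 2116754) ≈ -4.7242e-7)
Add(Mul(Mul(Add(1480116, 159310), Add(-1466937, 2057487)), Pow(4752438, -1)), Mul(Function('X')(210), Pow(r, -1))) = Add(Mul(Mul(Add(1480116, 159310), Add(-1466937, 2057487)), Pow(4752438, -1)), Mul(Mul(Rational(1, 286), 210), Pow(Rational(-1, 2116754), -1))) = Add(Mul(Mul(1639426, 590550), Rational(1, 4752438)), Mul(Rational(105, 143), -2116754)) = Add(Mul(968163024300, Rational(1, 4752438)), Rational(-222259170, 143)) = Add(Rational(161360504050, 792073), Rational(-222259170, 143)) = Rational(-152970935480260, 113266439)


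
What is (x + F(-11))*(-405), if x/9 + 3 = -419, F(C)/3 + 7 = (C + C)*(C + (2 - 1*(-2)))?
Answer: 1359585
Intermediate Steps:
F(C) = -21 + 6*C*(4 + C) (F(C) = -21 + 3*((C + C)*(C + (2 - 1*(-2)))) = -21 + 3*((2*C)*(C + (2 + 2))) = -21 + 3*((2*C)*(C + 4)) = -21 + 3*((2*C)*(4 + C)) = -21 + 3*(2*C*(4 + C)) = -21 + 6*C*(4 + C))
x = -3798 (x = -27 + 9*(-419) = -27 - 3771 = -3798)
(x + F(-11))*(-405) = (-3798 + (-21 + 6*(-11)² + 24*(-11)))*(-405) = (-3798 + (-21 + 6*121 - 264))*(-405) = (-3798 + (-21 + 726 - 264))*(-405) = (-3798 + 441)*(-405) = -3357*(-405) = 1359585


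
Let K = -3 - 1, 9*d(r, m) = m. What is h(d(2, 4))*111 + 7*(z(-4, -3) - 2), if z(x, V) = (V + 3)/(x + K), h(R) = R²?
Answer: 214/27 ≈ 7.9259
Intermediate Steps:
d(r, m) = m/9
K = -4
z(x, V) = (3 + V)/(-4 + x) (z(x, V) = (V + 3)/(x - 4) = (3 + V)/(-4 + x))
h(d(2, 4))*111 + 7*(z(-4, -3) - 2) = ((⅑)*4)²*111 + 7*((3 - 3)/(-4 - 4) - 2) = (4/9)²*111 + 7*(0/(-8) - 2) = (16/81)*111 + 7*(-⅛*0 - 2) = 592/27 + 7*(0 - 2) = 592/27 + 7*(-2) = 592/27 - 14 = 214/27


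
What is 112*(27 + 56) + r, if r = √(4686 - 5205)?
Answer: 9296 + I*√519 ≈ 9296.0 + 22.782*I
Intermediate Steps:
r = I*√519 (r = √(-519) = I*√519 ≈ 22.782*I)
112*(27 + 56) + r = 112*(27 + 56) + I*√519 = 112*83 + I*√519 = 9296 + I*√519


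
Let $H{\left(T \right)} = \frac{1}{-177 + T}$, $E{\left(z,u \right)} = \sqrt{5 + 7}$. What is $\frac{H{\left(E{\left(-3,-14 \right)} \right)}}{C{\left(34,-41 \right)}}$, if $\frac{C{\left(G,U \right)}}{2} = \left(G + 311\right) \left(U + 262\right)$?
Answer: $- \frac{59}{1591843110} - \frac{\sqrt{3}}{2387764665} \approx -3.7789 \cdot 10^{-8}$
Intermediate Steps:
$E{\left(z,u \right)} = 2 \sqrt{3}$ ($E{\left(z,u \right)} = \sqrt{12} = 2 \sqrt{3}$)
$C{\left(G,U \right)} = 2 \left(262 + U\right) \left(311 + G\right)$ ($C{\left(G,U \right)} = 2 \left(G + 311\right) \left(U + 262\right) = 2 \left(311 + G\right) \left(262 + U\right) = 2 \left(262 + U\right) \left(311 + G\right)$)
$\frac{H{\left(E{\left(-3,-14 \right)} \right)}}{C{\left(34,-41 \right)}} = \frac{1}{\left(-177 + 2 \sqrt{3}\right) \left(162964 + 524 \cdot 34 + 622 \left(-41\right) + 2 \cdot 34 \left(-41\right)\right)} = \frac{1}{\left(-177 + 2 \sqrt{3}\right) \left(162964 + 17816 - 25502 - 2788\right)} = \frac{1}{\left(-177 + 2 \sqrt{3}\right) 152490} = \frac{1}{-177 + 2 \sqrt{3}} \cdot \frac{1}{152490} = \frac{1}{152490 \left(-177 + 2 \sqrt{3}\right)}$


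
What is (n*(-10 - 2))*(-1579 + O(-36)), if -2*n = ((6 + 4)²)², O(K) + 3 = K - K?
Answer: -94920000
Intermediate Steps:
O(K) = -3 (O(K) = -3 + (K - K) = -3 + 0 = -3)
n = -5000 (n = -(6 + 4)⁴/2 = -(10²)²/2 = -½*100² = -½*10000 = -5000)
(n*(-10 - 2))*(-1579 + O(-36)) = (-5000*(-10 - 2))*(-1579 - 3) = -5000*(-12)*(-1582) = 60000*(-1582) = -94920000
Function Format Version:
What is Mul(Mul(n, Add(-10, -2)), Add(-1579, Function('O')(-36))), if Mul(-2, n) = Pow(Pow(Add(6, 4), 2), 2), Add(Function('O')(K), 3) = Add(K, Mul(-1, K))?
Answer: -94920000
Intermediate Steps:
Function('O')(K) = -3 (Function('O')(K) = Add(-3, Add(K, Mul(-1, K))) = Add(-3, 0) = -3)
n = -5000 (n = Mul(Rational(-1, 2), Pow(Pow(Add(6, 4), 2), 2)) = Mul(Rational(-1, 2), Pow(Pow(10, 2), 2)) = Mul(Rational(-1, 2), Pow(100, 2)) = Mul(Rational(-1, 2), 10000) = -5000)
Mul(Mul(n, Add(-10, -2)), Add(-1579, Function('O')(-36))) = Mul(Mul(-5000, Add(-10, -2)), Add(-1579, -3)) = Mul(Mul(-5000, -12), -1582) = Mul(60000, -1582) = -94920000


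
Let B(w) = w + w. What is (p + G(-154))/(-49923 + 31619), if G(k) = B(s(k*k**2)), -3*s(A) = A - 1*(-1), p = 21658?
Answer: -614125/4576 ≈ -134.21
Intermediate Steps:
s(A) = -1/3 - A/3 (s(A) = -(A - 1*(-1))/3 = -(A + 1)/3 = -(1 + A)/3 = -1/3 - A/3)
B(w) = 2*w
G(k) = -2/3 - 2*k**3/3 (G(k) = 2*(-1/3 - k*k**2/3) = 2*(-1/3 - k**3/3) = -2/3 - 2*k**3/3)
(p + G(-154))/(-49923 + 31619) = (21658 + (-2/3 - 2/3*(-154)**3))/(-49923 + 31619) = (21658 + (-2/3 - 2/3*(-3652264)))/(-18304) = (21658 + (-2/3 + 7304528/3))*(-1/18304) = (21658 + 2434842)*(-1/18304) = 2456500*(-1/18304) = -614125/4576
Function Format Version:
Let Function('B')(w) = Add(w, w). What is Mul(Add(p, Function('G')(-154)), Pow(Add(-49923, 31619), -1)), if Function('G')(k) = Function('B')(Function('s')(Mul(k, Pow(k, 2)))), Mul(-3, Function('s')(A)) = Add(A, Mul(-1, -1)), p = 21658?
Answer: Rational(-614125, 4576) ≈ -134.21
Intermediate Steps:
Function('s')(A) = Add(Rational(-1, 3), Mul(Rational(-1, 3), A)) (Function('s')(A) = Mul(Rational(-1, 3), Add(A, Mul(-1, -1))) = Mul(Rational(-1, 3), Add(A, 1)) = Mul(Rational(-1, 3), Add(1, A)) = Add(Rational(-1, 3), Mul(Rational(-1, 3), A)))
Function('B')(w) = Mul(2, w)
Function('G')(k) = Add(Rational(-2, 3), Mul(Rational(-2, 3), Pow(k, 3))) (Function('G')(k) = Mul(2, Add(Rational(-1, 3), Mul(Rational(-1, 3), Mul(k, Pow(k, 2))))) = Mul(2, Add(Rational(-1, 3), Mul(Rational(-1, 3), Pow(k, 3)))) = Add(Rational(-2, 3), Mul(Rational(-2, 3), Pow(k, 3))))
Mul(Add(p, Function('G')(-154)), Pow(Add(-49923, 31619), -1)) = Mul(Add(21658, Add(Rational(-2, 3), Mul(Rational(-2, 3), Pow(-154, 3)))), Pow(Add(-49923, 31619), -1)) = Mul(Add(21658, Add(Rational(-2, 3), Mul(Rational(-2, 3), -3652264))), Pow(-18304, -1)) = Mul(Add(21658, Add(Rational(-2, 3), Rational(7304528, 3))), Rational(-1, 18304)) = Mul(Add(21658, 2434842), Rational(-1, 18304)) = Mul(2456500, Rational(-1, 18304)) = Rational(-614125, 4576)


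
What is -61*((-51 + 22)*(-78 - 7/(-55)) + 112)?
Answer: -7952387/55 ≈ -1.4459e+5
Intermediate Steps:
-61*((-51 + 22)*(-78 - 7/(-55)) + 112) = -61*(-29*(-78 - 7*(-1/55)) + 112) = -61*(-29*(-78 + 7/55) + 112) = -61*(-29*(-4283/55) + 112) = -61*(124207/55 + 112) = -61*130367/55 = -7952387/55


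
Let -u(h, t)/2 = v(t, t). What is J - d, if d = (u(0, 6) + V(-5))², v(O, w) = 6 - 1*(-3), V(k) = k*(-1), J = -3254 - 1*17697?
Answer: -21120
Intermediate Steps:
J = -20951 (J = -3254 - 17697 = -20951)
V(k) = -k
v(O, w) = 9 (v(O, w) = 6 + 3 = 9)
u(h, t) = -18 (u(h, t) = -2*9 = -18)
d = 169 (d = (-18 - 1*(-5))² = (-18 + 5)² = (-13)² = 169)
J - d = -20951 - 1*169 = -20951 - 169 = -21120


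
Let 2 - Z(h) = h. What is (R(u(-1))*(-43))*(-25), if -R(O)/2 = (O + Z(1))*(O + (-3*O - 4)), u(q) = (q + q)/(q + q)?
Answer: 25800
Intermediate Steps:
u(q) = 1 (u(q) = (2*q)/((2*q)) = (2*q)*(1/(2*q)) = 1)
Z(h) = 2 - h
R(O) = -2*(1 + O)*(-4 - 2*O) (R(O) = -2*(O + (2 - 1*1))*(O + (-3*O - 4)) = -2*(O + (2 - 1))*(O + (-4 - 3*O)) = -2*(O + 1)*(-4 - 2*O) = -2*(1 + O)*(-4 - 2*O))
(R(u(-1))*(-43))*(-25) = ((8 + 4*1² + 12*1)*(-43))*(-25) = ((8 + 4*1 + 12)*(-43))*(-25) = ((8 + 4 + 12)*(-43))*(-25) = (24*(-43))*(-25) = -1032*(-25) = 25800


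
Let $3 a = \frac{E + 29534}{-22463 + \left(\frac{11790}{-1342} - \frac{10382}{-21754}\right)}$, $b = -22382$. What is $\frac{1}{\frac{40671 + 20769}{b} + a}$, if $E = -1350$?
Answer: $- \frac{5506176828033675}{17416790897904248} \approx -0.31614$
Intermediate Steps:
$a = - \frac{205699993928}{492018302925}$ ($a = \frac{\left(-1350 + 29534\right) \frac{1}{-22463 + \left(\frac{11790}{-1342} - \frac{10382}{-21754}\right)}}{3} = \frac{28184 \frac{1}{-22463 + \left(11790 \left(- \frac{1}{1342}\right) - - \frac{5191}{10877}\right)}}{3} = \frac{28184 \frac{1}{-22463 + \left(- \frac{5895}{671} + \frac{5191}{10877}\right)}}{3} = \frac{28184 \frac{1}{-22463 - \frac{60636754}{7298467}}}{3} = \frac{28184 \frac{1}{- \frac{164006100975}{7298467}}}{3} = \frac{28184 \left(- \frac{7298467}{164006100975}\right)}{3} = \frac{1}{3} \left(- \frac{205699993928}{164006100975}\right) = - \frac{205699993928}{492018302925} \approx -0.41807$)
$\frac{1}{\frac{40671 + 20769}{b} + a} = \frac{1}{\frac{40671 + 20769}{-22382} - \frac{205699993928}{492018302925}} = \frac{1}{61440 \left(- \frac{1}{22382}\right) - \frac{205699993928}{492018302925}} = \frac{1}{- \frac{30720}{11191} - \frac{205699993928}{492018302925}} = \frac{1}{- \frac{17416790897904248}{5506176828033675}} = - \frac{5506176828033675}{17416790897904248}$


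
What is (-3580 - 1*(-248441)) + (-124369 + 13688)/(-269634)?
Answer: 66022961555/269634 ≈ 2.4486e+5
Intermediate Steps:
(-3580 - 1*(-248441)) + (-124369 + 13688)/(-269634) = (-3580 + 248441) - 110681*(-1/269634) = 244861 + 110681/269634 = 66022961555/269634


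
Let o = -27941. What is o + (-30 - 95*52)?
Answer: -32911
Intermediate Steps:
o + (-30 - 95*52) = -27941 + (-30 - 95*52) = -27941 + (-30 - 4940) = -27941 - 4970 = -32911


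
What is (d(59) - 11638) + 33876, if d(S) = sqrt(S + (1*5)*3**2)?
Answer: 22238 + 2*sqrt(26) ≈ 22248.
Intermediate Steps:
d(S) = sqrt(45 + S) (d(S) = sqrt(S + 5*9) = sqrt(S + 45) = sqrt(45 + S))
(d(59) - 11638) + 33876 = (sqrt(45 + 59) - 11638) + 33876 = (sqrt(104) - 11638) + 33876 = (2*sqrt(26) - 11638) + 33876 = (-11638 + 2*sqrt(26)) + 33876 = 22238 + 2*sqrt(26)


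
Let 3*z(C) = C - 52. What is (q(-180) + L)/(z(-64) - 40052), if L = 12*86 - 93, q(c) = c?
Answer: -2277/120272 ≈ -0.018932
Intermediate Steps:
z(C) = -52/3 + C/3 (z(C) = (C - 52)/3 = (-52 + C)/3 = -52/3 + C/3)
L = 939 (L = 1032 - 93 = 939)
(q(-180) + L)/(z(-64) - 40052) = (-180 + 939)/((-52/3 + (⅓)*(-64)) - 40052) = 759/((-52/3 - 64/3) - 40052) = 759/(-116/3 - 40052) = 759/(-120272/3) = 759*(-3/120272) = -2277/120272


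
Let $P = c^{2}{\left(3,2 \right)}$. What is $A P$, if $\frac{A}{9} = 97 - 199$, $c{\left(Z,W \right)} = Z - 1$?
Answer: $-3672$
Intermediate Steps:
$c{\left(Z,W \right)} = -1 + Z$
$A = -918$ ($A = 9 \left(97 - 199\right) = 9 \left(-102\right) = -918$)
$P = 4$ ($P = \left(-1 + 3\right)^{2} = 2^{2} = 4$)
$A P = \left(-918\right) 4 = -3672$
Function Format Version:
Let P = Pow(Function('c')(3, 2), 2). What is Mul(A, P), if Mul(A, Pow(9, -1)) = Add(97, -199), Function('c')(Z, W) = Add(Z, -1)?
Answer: -3672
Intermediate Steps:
Function('c')(Z, W) = Add(-1, Z)
A = -918 (A = Mul(9, Add(97, -199)) = Mul(9, -102) = -918)
P = 4 (P = Pow(Add(-1, 3), 2) = Pow(2, 2) = 4)
Mul(A, P) = Mul(-918, 4) = -3672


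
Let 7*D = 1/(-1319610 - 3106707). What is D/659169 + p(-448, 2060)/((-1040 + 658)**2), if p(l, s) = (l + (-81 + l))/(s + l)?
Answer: -19954088646198235/4804288639118640676368 ≈ -4.1534e-6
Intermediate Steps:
D = -1/30984219 (D = 1/(7*(-1319610 - 3106707)) = (1/7)/(-4426317) = (1/7)*(-1/4426317) = -1/30984219 ≈ -3.2274e-8)
p(l, s) = (-81 + 2*l)/(l + s)
D/659169 + p(-448, 2060)/((-1040 + 658)**2) = -1/30984219/659169 + ((-81 + 2*(-448))/(-448 + 2060))/((-1040 + 658)**2) = -1/30984219*1/659169 + ((-81 - 896)/1612)/((-382)**2) = -1/20423836654011 + ((1/1612)*(-977))/145924 = -1/20423836654011 - 977/1612*1/145924 = -1/20423836654011 - 977/235229488 = -19954088646198235/4804288639118640676368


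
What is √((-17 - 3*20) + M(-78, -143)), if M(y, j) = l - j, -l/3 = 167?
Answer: I*√435 ≈ 20.857*I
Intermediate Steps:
l = -501 (l = -3*167 = -501)
M(y, j) = -501 - j
√((-17 - 3*20) + M(-78, -143)) = √((-17 - 3*20) + (-501 - 1*(-143))) = √((-17 - 60) + (-501 + 143)) = √(-77 - 358) = √(-435) = I*√435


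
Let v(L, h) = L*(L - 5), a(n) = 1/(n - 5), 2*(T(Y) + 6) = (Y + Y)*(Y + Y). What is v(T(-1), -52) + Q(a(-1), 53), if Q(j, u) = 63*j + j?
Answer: 76/3 ≈ 25.333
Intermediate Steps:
T(Y) = -6 + 2*Y² (T(Y) = -6 + ((Y + Y)*(Y + Y))/2 = -6 + ((2*Y)*(2*Y))/2 = -6 + (4*Y²)/2 = -6 + 2*Y²)
a(n) = 1/(-5 + n)
v(L, h) = L*(-5 + L)
Q(j, u) = 64*j
v(T(-1), -52) + Q(a(-1), 53) = (-6 + 2*(-1)²)*(-5 + (-6 + 2*(-1)²)) + 64/(-5 - 1) = (-6 + 2*1)*(-5 + (-6 + 2*1)) + 64/(-6) = (-6 + 2)*(-5 + (-6 + 2)) + 64*(-⅙) = -4*(-5 - 4) - 32/3 = -4*(-9) - 32/3 = 36 - 32/3 = 76/3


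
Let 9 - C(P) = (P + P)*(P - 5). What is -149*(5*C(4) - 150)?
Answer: 9685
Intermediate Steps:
C(P) = 9 - 2*P*(-5 + P) (C(P) = 9 - (P + P)*(P - 5) = 9 - 2*P*(-5 + P))
-149*(5*C(4) - 150) = -149*(5*(9 - 2*4² + 10*4) - 150) = -149*(5*(9 - 2*16 + 40) - 150) = -149*(5*(9 - 32 + 40) - 150) = -149*(5*17 - 150) = -149*(85 - 150) = -149*(-65) = 9685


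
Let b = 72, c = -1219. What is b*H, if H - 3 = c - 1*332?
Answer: -111456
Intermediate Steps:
H = -1548 (H = 3 + (-1219 - 1*332) = 3 + (-1219 - 332) = 3 - 1551 = -1548)
b*H = 72*(-1548) = -111456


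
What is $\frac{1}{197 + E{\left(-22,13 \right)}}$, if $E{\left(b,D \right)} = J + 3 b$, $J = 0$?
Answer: $\frac{1}{131} \approx 0.0076336$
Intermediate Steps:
$E{\left(b,D \right)} = 3 b$ ($E{\left(b,D \right)} = 0 + 3 b = 3 b$)
$\frac{1}{197 + E{\left(-22,13 \right)}} = \frac{1}{197 + 3 \left(-22\right)} = \frac{1}{197 - 66} = \frac{1}{131}$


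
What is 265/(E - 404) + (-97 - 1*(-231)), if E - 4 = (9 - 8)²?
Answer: 53201/399 ≈ 133.34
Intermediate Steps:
E = 5 (E = 4 + (9 - 8)² = 4 + 1² = 4 + 1 = 5)
265/(E - 404) + (-97 - 1*(-231)) = 265/(5 - 404) + (-97 - 1*(-231)) = 265/(-399) + (-97 + 231) = -1/399*265 + 134 = -265/399 + 134 = 53201/399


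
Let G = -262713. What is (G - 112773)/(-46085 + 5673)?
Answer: 187743/20206 ≈ 9.2914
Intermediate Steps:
(G - 112773)/(-46085 + 5673) = (-262713 - 112773)/(-46085 + 5673) = -375486/(-40412) = -375486*(-1/40412) = 187743/20206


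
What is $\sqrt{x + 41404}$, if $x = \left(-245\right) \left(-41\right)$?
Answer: $\sqrt{51449} \approx 226.82$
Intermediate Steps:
$x = 10045$
$\sqrt{x + 41404} = \sqrt{10045 + 41404} = \sqrt{51449}$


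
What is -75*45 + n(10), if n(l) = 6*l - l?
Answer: -3325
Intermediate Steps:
n(l) = 5*l
-75*45 + n(10) = -75*45 + 5*10 = -3375 + 50 = -3325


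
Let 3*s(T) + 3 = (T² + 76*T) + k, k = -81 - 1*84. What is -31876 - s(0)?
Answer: -31820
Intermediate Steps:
k = -165 (k = -81 - 84 = -165)
s(T) = -56 + T²/3 + 76*T/3 (s(T) = -1 + ((T² + 76*T) - 165)/3 = -1 + (-165 + T² + 76*T)/3 = -1 + (-55 + T²/3 + 76*T/3) = -56 + T²/3 + 76*T/3)
-31876 - s(0) = -31876 - (-56 + (⅓)*0² + (76/3)*0) = -31876 - (-56 + (⅓)*0 + 0) = -31876 - (-56 + 0 + 0) = -31876 - 1*(-56) = -31876 + 56 = -31820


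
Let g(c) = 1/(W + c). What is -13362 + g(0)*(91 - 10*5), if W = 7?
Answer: -93493/7 ≈ -13356.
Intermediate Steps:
g(c) = 1/(7 + c)
-13362 + g(0)*(91 - 10*5) = -13362 + (91 - 10*5)/(7 + 0) = -13362 + (91 - 50)/7 = -13362 + (⅐)*41 = -13362 + 41/7 = -93493/7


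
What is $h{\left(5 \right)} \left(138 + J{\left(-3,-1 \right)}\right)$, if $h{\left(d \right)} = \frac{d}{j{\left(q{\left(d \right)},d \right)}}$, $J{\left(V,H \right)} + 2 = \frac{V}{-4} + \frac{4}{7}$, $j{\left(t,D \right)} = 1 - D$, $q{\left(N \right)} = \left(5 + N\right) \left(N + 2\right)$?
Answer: $- \frac{19225}{112} \approx -171.65$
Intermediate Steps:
$q{\left(N \right)} = \left(2 + N\right) \left(5 + N\right)$ ($q{\left(N \right)} = \left(5 + N\right) \left(2 + N\right) = \left(2 + N\right) \left(5 + N\right)$)
$J{\left(V,H \right)} = - \frac{10}{7} - \frac{V}{4}$ ($J{\left(V,H \right)} = -2 + \left(\frac{V}{-4} + \frac{4}{7}\right) = -2 + \left(V \left(- \frac{1}{4}\right) + 4 \cdot \frac{1}{7}\right) = -2 - \left(- \frac{4}{7} + \frac{V}{4}\right) = - \frac{10}{7} - \frac{V}{4}$)
$h{\left(d \right)} = \frac{d}{1 - d}$
$h{\left(5 \right)} \left(138 + J{\left(-3,-1 \right)}\right) = \left(-1\right) 5 \frac{1}{-1 + 5} \left(138 - \frac{19}{28}\right) = \left(-1\right) 5 \cdot \frac{1}{4} \left(138 + \left(- \frac{10}{7} + \frac{3}{4}\right)\right) = \left(-1\right) 5 \cdot \frac{1}{4} \left(138 - \frac{19}{28}\right) = \left(- \frac{5}{4}\right) \frac{3845}{28} = - \frac{19225}{112}$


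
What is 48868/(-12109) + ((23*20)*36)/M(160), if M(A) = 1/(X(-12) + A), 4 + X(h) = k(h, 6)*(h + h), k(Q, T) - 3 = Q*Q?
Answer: -676170483748/12109 ≈ -5.5840e+7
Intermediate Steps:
k(Q, T) = 3 + Q² (k(Q, T) = 3 + Q*Q = 3 + Q²)
X(h) = -4 + 2*h*(3 + h²) (X(h) = -4 + (3 + h²)*(h + h) = -4 + (3 + h²)*(2*h) = -4 + 2*h*(3 + h²))
M(A) = 1/(-3532 + A) (M(A) = 1/((-4 + 2*(-12)*(3 + (-12)²)) + A) = 1/((-4 + 2*(-12)*(3 + 144)) + A) = 1/((-4 + 2*(-12)*147) + A) = 1/((-4 - 3528) + A) = 1/(-3532 + A))
48868/(-12109) + ((23*20)*36)/M(160) = 48868/(-12109) + ((23*20)*36)/(1/(-3532 + 160)) = 48868*(-1/12109) + (460*36)/(1/(-3372)) = -48868/12109 + 16560/(-1/3372) = -48868/12109 + 16560*(-3372) = -48868/12109 - 55840320 = -676170483748/12109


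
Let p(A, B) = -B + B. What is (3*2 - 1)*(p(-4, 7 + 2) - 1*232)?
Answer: -1160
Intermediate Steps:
p(A, B) = 0
(3*2 - 1)*(p(-4, 7 + 2) - 1*232) = (3*2 - 1)*(0 - 1*232) = (6 - 1)*(0 - 232) = 5*(-232) = -1160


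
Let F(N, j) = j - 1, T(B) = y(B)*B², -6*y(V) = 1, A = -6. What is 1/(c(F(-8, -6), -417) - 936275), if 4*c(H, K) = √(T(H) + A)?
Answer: -1057440/990054636001 - 4*I*√510/84154644060085 ≈ -1.0681e-6 - 1.0734e-12*I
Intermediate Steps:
y(V) = -⅙ (y(V) = -⅙*1 = -⅙)
T(B) = -B²/6
F(N, j) = -1 + j
c(H, K) = √(-6 - H²/6)/4 (c(H, K) = √(-H²/6 - 6)/4 = √(-6 - H²/6)/4)
1/(c(F(-8, -6), -417) - 936275) = 1/(√(-216 - 6*(-1 - 6)²)/24 - 936275) = 1/(√(-216 - 6*(-7)²)/24 - 936275) = 1/(√(-216 - 6*49)/24 - 936275) = 1/(√(-216 - 294)/24 - 936275) = 1/(√(-510)/24 - 936275) = 1/((I*√510)/24 - 936275) = 1/(I*√510/24 - 936275) = 1/(-936275 + I*√510/24)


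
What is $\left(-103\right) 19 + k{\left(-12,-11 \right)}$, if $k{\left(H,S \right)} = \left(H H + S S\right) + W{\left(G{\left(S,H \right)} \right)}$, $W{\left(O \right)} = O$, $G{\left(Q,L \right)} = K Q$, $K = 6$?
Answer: $-1758$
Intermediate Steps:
$G{\left(Q,L \right)} = 6 Q$
$k{\left(H,S \right)} = H^{2} + S^{2} + 6 S$ ($k{\left(H,S \right)} = \left(H H + S S\right) + 6 S = \left(H^{2} + S^{2}\right) + 6 S = H^{2} + S^{2} + 6 S$)
$\left(-103\right) 19 + k{\left(-12,-11 \right)} = \left(-103\right) 19 + \left(\left(-12\right)^{2} + \left(-11\right)^{2} + 6 \left(-11\right)\right) = -1957 + \left(144 + 121 - 66\right) = -1957 + 199 = -1758$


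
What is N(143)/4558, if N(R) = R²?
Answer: 20449/4558 ≈ 4.4864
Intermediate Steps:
N(143)/4558 = 143²/4558 = 20449*(1/4558) = 20449/4558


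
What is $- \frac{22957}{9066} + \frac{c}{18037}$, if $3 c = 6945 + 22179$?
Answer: $- \frac{326062681}{163523442} \approx -1.994$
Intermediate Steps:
$c = 9708$ ($c = \frac{6945 + 22179}{3} = \frac{1}{3} \cdot 29124 = 9708$)
$- \frac{22957}{9066} + \frac{c}{18037} = - \frac{22957}{9066} + \frac{9708}{18037} = - \frac{326062681}{163523442}$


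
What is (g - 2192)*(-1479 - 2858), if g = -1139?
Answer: 14446547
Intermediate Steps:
(g - 2192)*(-1479 - 2858) = (-1139 - 2192)*(-1479 - 2858) = -3331*(-4337) = 14446547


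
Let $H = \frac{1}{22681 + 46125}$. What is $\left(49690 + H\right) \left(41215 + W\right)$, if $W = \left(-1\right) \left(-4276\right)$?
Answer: $\frac{155532370684231}{68806} \approx 2.2604 \cdot 10^{9}$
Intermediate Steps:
$W = 4276$
$H = \frac{1}{68806} \approx 1.4534 \cdot 10^{-5}$
$\left(49690 + H\right) \left(41215 + W\right) = \left(49690 + \frac{1}{68806}\right) \left(41215 + 4276\right) = \frac{3418970141}{68806} \cdot 45491 = \frac{155532370684231}{68806}$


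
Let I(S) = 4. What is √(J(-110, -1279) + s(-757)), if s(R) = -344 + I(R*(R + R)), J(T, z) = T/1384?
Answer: I*√40712955/346 ≈ 18.441*I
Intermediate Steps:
J(T, z) = T/1384 (J(T, z) = T*(1/1384) = T/1384)
s(R) = -340 (s(R) = -344 + 4 = -340)
√(J(-110, -1279) + s(-757)) = √((1/1384)*(-110) - 340) = √(-55/692 - 340) = √(-235335/692) = I*√40712955/346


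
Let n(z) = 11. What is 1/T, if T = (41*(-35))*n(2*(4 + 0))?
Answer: -1/15785 ≈ -6.3351e-5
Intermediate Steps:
T = -15785 (T = (41*(-35))*11 = -1435*11 = -15785)
1/T = 1/(-15785) = -1/15785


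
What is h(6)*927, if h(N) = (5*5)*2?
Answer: 46350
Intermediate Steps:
h(N) = 50 (h(N) = 25*2 = 50)
h(6)*927 = 50*927 = 46350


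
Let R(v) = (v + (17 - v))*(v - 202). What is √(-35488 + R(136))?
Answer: I*√36610 ≈ 191.34*I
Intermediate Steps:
R(v) = -3434 + 17*v (R(v) = 17*(-202 + v) = -3434 + 17*v)
√(-35488 + R(136)) = √(-35488 + (-3434 + 17*136)) = √(-35488 + (-3434 + 2312)) = √(-35488 - 1122) = √(-36610) = I*√36610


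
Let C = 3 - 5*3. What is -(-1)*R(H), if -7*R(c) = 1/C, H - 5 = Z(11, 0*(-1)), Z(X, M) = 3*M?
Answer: 1/84 ≈ 0.011905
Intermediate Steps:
C = -12 (C = 3 - 15 = -12)
H = 5 (H = 5 + 3*(0*(-1)) = 5 + 3*0 = 5 + 0 = 5)
R(c) = 1/84 (R(c) = -⅐/(-12) = -⅐*(-1/12) = 1/84)
-(-1)*R(H) = -(-1)/84 = -1*(-1/84) = 1/84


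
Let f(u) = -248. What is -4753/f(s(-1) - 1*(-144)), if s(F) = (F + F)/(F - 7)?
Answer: 4753/248 ≈ 19.165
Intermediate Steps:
s(F) = 2*F/(-7 + F) (s(F) = (2*F)/(-7 + F) = 2*F/(-7 + F))
-4753/f(s(-1) - 1*(-144)) = -4753/(-248) = -4753*(-1/248) = 4753/248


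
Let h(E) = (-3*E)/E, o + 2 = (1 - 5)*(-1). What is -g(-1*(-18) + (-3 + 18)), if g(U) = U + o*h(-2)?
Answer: -27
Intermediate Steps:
o = 2 (o = -2 + (1 - 5)*(-1) = -2 - 4*(-1) = -2 + 4 = 2)
h(E) = -3
g(U) = -6 + U (g(U) = U + 2*(-3) = U - 6 = -6 + U)
-g(-1*(-18) + (-3 + 18)) = -(-6 + (-1*(-18) + (-3 + 18))) = -(-6 + (18 + 15)) = -(-6 + 33) = -1*27 = -27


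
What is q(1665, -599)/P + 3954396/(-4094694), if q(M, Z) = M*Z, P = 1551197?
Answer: -1702971475417/1058612841453 ≈ -1.6087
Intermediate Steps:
q(1665, -599)/P + 3954396/(-4094694) = (1665*(-599))/1551197 + 3954396/(-4094694) = -997335*1/1551197 + 3954396*(-1/4094694) = -997335/1551197 - 659066/682449 = -1702971475417/1058612841453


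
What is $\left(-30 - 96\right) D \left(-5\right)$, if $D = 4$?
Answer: $2520$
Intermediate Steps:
$\left(-30 - 96\right) D \left(-5\right) = \left(-30 - 96\right) 4 \left(-5\right) = \left(-126\right) \left(-20\right) = 2520$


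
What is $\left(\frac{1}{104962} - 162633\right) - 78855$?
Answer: $- \frac{25347063455}{104962} \approx -2.4149 \cdot 10^{5}$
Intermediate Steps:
$\left(\frac{1}{104962} - 162633\right) - 78855 = - \frac{17070284945}{104962} - 78855 = - \frac{25347063455}{104962}$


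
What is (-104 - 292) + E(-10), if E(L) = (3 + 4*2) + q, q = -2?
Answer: -387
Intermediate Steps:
E(L) = 9 (E(L) = (3 + 4*2) - 2 = (3 + 8) - 2 = 11 - 2 = 9)
(-104 - 292) + E(-10) = (-104 - 292) + 9 = -396 + 9 = -387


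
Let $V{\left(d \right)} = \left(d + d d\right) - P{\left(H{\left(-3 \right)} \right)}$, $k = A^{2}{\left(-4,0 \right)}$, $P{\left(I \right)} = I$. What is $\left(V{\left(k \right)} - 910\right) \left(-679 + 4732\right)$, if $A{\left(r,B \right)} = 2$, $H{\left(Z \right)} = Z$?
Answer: $-3595011$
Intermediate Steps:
$k = 4$ ($k = 2^{2} = 4$)
$V{\left(d \right)} = 3 + d + d^{2}$ ($V{\left(d \right)} = \left(d + d d\right) - -3 = \left(d + d^{2}\right) + 3 = 3 + d + d^{2}$)
$\left(V{\left(k \right)} - 910\right) \left(-679 + 4732\right) = \left(\left(3 + 4 + 4^{2}\right) - 910\right) \left(-679 + 4732\right) = \left(\left(3 + 4 + 16\right) - 910\right) 4053 = \left(23 - 910\right) 4053 = \left(-887\right) 4053 = -3595011$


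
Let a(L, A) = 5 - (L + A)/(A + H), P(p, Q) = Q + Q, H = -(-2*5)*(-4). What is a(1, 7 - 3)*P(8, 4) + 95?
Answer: 1225/9 ≈ 136.11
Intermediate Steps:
H = -40 (H = -(-10)*(-4) = -1*40 = -40)
P(p, Q) = 2*Q
a(L, A) = 5 - (A + L)/(-40 + A) (a(L, A) = 5 - (L + A)/(A - 40) = 5 - (A + L)/(-40 + A))
a(1, 7 - 3)*P(8, 4) + 95 = ((-200 - 1*1 + 4*(7 - 3))/(-40 + (7 - 3)))*(2*4) + 95 = ((-200 - 1 + 4*4)/(-40 + 4))*8 + 95 = ((-200 - 1 + 16)/(-36))*8 + 95 = -1/36*(-185)*8 + 95 = (185/36)*8 + 95 = 370/9 + 95 = 1225/9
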